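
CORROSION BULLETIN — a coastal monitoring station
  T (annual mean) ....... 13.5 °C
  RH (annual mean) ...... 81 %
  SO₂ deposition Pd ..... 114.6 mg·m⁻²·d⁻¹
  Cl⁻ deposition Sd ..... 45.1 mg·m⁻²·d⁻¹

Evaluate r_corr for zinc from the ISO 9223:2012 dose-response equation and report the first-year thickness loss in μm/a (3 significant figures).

r_corr = 4.29 μm/a

zinc: T>10 °C ⇒ hinge -0.071·(13.5−10) = -0.2485
  SO₂ term: 0.0129·114.6^0.44·exp(0.046·81-0.2485) = 3.364
  Sd branch = 0.0175·Sd^0.57·e^(0.008·RH+0.085·T) = 0.924 μm/a
  sum: 3.364 + 0.924 → r_corr = 4.288 μm/a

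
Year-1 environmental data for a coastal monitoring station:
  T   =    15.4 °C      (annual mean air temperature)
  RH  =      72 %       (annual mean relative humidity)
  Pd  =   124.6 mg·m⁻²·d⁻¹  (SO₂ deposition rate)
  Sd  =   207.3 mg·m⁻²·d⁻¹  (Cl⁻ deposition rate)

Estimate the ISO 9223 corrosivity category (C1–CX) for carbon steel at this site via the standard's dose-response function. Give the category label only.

C5

carbon steel: f(T) = -0.054·(T−10) [T>10 °C] = -0.2916
  Pd branch = 1.77·Pd^0.52·e^(0.02·RH+f) = 68.61 μm/a
  Cl⁻ term: 0.102·207.3^0.62·exp(0.033·72+0.04·15.4) = 55.5
  sum: 68.61 + 55.5 → r_corr = 124.1 μm/a
ISO 9223 Table 2 (carbon steel): 80 < 124 ≤ 200 μm/a ⇒ C5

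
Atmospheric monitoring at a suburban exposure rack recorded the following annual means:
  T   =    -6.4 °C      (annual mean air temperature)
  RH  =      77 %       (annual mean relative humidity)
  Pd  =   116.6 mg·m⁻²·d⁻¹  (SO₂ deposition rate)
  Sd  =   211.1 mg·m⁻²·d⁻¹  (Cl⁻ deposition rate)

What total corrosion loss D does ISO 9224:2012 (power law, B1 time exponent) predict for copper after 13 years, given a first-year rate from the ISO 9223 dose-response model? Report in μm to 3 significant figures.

copper: f(T) = +0.126·(T−10) [T≤10 °C] = -2.0664
  Pd branch = 0.0053·Pd^0.26·e^(0.059·RH+f) = 0.2174 μm/a
  Sd branch = 0.01025·Sd^0.27·e^(0.036·RH+0.049·T) = 0.5082 μm/a
  r_corr = 0.2174 + 0.5082 = 0.7255 μm/a
ISO 9224: D(t) = r_corr · t^b with b = 0.667 (copper, B1)
  D(13) = 0.7255 × 13^0.667 = 0.7255 × 5.534 = 4.015 μm

D(13) = 4.01 μm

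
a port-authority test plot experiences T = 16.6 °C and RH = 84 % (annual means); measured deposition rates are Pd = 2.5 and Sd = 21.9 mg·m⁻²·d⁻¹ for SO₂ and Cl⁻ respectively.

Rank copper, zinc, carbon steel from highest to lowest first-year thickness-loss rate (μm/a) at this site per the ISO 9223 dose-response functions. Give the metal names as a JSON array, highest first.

copper: temperature factor f = -0.080·(6.6) = -0.5280
  Pd branch = 0.0053·Pd^0.26·e^(0.059·RH+f) = 0.5634 μm/a
  Sd branch = 0.01025·Sd^0.27·e^(0.036·RH+0.049·T) = 1.094 μm/a
  r_corr = 0.5634 + 1.094 = 1.658 μm/a
zinc: temperature factor f = -0.071·(6.6) = -0.4686
  SO₂ term: 0.0129·2.5^0.44·exp(0.046·84-0.4686) = 0.5758
  Cl⁻ term: 0.0175·21.9^0.57·exp(0.008·84+0.085·16.6) = 0.8161
  r_corr = 0.5758 + 0.8161 = 1.392 μm/a
carbon steel: temperature factor f = -0.054·(6.6) = -0.3564
  SO₂ term: 1.77·2.5^0.52·exp(0.02·84-0.3564) = 10.71
  Sd branch = 0.102·Sd^0.62·e^(0.033·RH+0.04·T) = 21.47 μm/a
  r_corr = 10.71 + 21.47 = 32.18 μm/a
Ordering by μm/a: carbon steel (32.2) > copper (1.66) > zinc (1.39)

["carbon steel", "copper", "zinc"]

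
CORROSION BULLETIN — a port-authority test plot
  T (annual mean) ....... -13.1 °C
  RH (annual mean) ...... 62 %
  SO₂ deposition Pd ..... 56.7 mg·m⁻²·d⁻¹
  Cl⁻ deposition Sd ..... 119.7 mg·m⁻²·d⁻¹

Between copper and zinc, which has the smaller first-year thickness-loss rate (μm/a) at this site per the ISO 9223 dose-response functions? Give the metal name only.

copper

copper: T≤10 °C ⇒ hinge +0.126·(-13.1−10) = -2.9106
  SO₂ term: 0.0053·56.7^0.26·exp(0.059·62-2.9106) = 0.03197
  Sd branch = 0.01025·Sd^0.27·e^(0.036·RH+0.049·T) = 0.183 μm/a
  r_corr = 0.03197 + 0.183 = 0.2149 μm/a
zinc: T≤10 °C ⇒ hinge +0.038·(-13.1−10) = -0.8778
  Pd branch = 0.0129·Pd^0.44·e^(0.046·RH+f) = 0.549 μm/a
  Cl⁻ term: 0.0175·119.7^0.57·exp(0.008·62+0.085·-13.1) = 0.1443
  r_corr = 0.549 + 0.1443 = 0.6933 μm/a
Ordering by μm/a: zinc (0.693) > copper (0.215)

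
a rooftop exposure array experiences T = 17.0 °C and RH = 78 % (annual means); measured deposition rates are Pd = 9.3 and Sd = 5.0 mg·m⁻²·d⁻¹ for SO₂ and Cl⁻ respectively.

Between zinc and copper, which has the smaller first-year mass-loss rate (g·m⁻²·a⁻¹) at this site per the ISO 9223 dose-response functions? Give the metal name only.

zinc

zinc: f(T) = -0.071·(T−10) [T>10 °C] = -0.4970
  sulphur-dioxide contribution → 0.7571 μm/a
  chloride contribution → 0.3467 μm/a
  ⇒ r_corr(zinc) = 1.104 μm/a
  mass loss = 1.104 μm/a × 7.14 g/cm³ = 7.881 g·m⁻²·a⁻¹
copper: f(T) = -0.080·(T−10) [T>10 °C] = -0.5600
  sulphur-dioxide contribution → 0.5389 μm/a
  chloride contribution → 0.6035 μm/a
  ⇒ r_corr(copper) = 1.142 μm/a
  mass loss = 1.142 μm/a × 8.96 g/cm³ = 10.24 g·m⁻²·a⁻¹
Ordering by g·m⁻²·a⁻¹: copper (10.2) > zinc (7.88)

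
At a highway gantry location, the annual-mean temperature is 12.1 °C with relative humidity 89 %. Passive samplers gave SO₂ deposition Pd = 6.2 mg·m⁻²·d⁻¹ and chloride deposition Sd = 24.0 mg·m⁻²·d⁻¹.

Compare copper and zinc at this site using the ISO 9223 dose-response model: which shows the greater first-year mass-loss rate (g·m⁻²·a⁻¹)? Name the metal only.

copper: f(T) = -0.080·(T−10) [T>10 °C] = -0.1680
  sulphur-dioxide contribution → 1.373 μm/a
  chloride contribution → 1.077 μm/a
  ⇒ r_corr(copper) = 2.451 μm/a
  mass loss = 2.451 μm/a × 8.96 g/cm³ = 21.96 g·m⁻²·a⁻¹
zinc: temperature factor f = -0.071·(2.1) = -0.1491
  sulphur-dioxide contribution → 1.488 μm/a
  chloride contribution → 0.6104 μm/a
  total first-year rate 2.098 μm/a
  mass loss = 2.098 μm/a × 7.14 g/cm³ = 14.98 g·m⁻²·a⁻¹
Ordering by g·m⁻²·a⁻¹: copper (22) > zinc (15)

copper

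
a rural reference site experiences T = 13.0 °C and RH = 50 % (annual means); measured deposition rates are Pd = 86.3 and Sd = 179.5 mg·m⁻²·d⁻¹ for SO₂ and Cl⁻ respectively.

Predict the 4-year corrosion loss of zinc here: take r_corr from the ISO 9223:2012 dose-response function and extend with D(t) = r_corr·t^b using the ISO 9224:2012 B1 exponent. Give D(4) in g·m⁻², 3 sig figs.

zinc: temperature factor f = -0.071·(3.0) = -0.2130
  Pd branch = 0.0129·Pd^0.44·e^(0.046·RH+f) = 0.7393 μm/a
  Cl⁻ term: 0.0175·179.5^0.57·exp(0.008·50+0.085·13.0) = 1.519
  r_corr = 0.7393 + 1.519 = 2.258 μm/a
Long-term exponent b (ISO 9224 Table 2, B1) = 0.813
  D(4) = 2.258 × 4^0.813 = 2.258 × 3.087 = 6.969 μm
  Mass loss = 6.969 μm × 7.14 g/cm³ = 49.76 g·m⁻²

D(4) = 49.8 g·m⁻²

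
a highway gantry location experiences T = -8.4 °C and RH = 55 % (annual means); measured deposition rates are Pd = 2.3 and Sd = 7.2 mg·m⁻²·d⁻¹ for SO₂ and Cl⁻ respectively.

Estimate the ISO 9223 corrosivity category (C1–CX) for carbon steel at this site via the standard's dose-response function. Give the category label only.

C2

carbon steel: temperature factor f = +0.150·(-18.4) = -2.7600
  Pd branch = 1.77·Pd^0.52·e^(0.02·RH+f) = 0.519 μm/a
  Cl⁻ term: 0.102·7.2^0.62·exp(0.033·55+0.04·-8.4) = 1.522
  sum: 0.519 + 1.522 → r_corr = 2.041 μm/a
ISO 9223 Table 2 (carbon steel): 1.3 < 2.04 ≤ 25 μm/a ⇒ C2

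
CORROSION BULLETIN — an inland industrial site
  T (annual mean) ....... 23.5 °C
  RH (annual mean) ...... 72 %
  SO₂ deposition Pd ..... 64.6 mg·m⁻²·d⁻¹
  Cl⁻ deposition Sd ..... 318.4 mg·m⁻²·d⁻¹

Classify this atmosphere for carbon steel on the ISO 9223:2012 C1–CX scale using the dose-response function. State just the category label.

C5

carbon steel: T>10 °C ⇒ hinge -0.054·(23.5−10) = -0.7290
  sulphur-dioxide contribution → 31.48 μm/a
  chloride contribution → 100.1 μm/a
  ⇒ r_corr(carbon steel) = 131.6 μm/a
Category bounds: 80…200 μm/a bracket r_corr ⇒ C5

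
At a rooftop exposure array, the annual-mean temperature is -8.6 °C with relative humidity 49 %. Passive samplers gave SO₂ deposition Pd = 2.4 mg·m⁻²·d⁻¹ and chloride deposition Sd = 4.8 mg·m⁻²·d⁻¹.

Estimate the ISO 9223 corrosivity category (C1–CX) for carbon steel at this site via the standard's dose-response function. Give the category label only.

carbon steel: temperature factor f = +0.150·(-18.6) = -2.7900
  sulphur-dioxide contribution → 0.4567 μm/a
  chloride contribution → 0.9634 μm/a
  total first-year rate 1.42 μm/a
Category bounds: 1.3…25 μm/a bracket r_corr ⇒ C2

C2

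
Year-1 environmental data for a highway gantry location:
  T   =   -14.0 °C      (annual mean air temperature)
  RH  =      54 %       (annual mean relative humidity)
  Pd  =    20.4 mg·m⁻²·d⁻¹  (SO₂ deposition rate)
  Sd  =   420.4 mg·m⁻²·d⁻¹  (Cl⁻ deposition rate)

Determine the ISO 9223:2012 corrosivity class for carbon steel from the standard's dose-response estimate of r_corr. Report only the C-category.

C2

carbon steel: f(T) = +0.150·(T−10) [T≤10 °C] = -3.6000
  Pd branch = 1.77·Pd^0.52·e^(0.02·RH+f) = 0.6832 μm/a
  Sd branch = 0.102·Sd^0.62·e^(0.033·RH+0.04·T) = 14.65 μm/a
  sum: 0.6832 + 14.65 → r_corr = 15.34 μm/a
Category bounds: 1.3…25 μm/a bracket r_corr ⇒ C2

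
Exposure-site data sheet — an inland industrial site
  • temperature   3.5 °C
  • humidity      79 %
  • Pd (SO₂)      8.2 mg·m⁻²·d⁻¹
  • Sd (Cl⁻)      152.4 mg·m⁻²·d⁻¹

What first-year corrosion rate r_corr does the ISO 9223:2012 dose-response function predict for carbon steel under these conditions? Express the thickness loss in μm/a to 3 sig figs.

carbon steel: temperature factor f = +0.150·(-6.5) = -0.9750
  Pd branch = 1.77·Pd^0.52·e^(0.02·RH+f) = 9.681 μm/a
  Sd branch = 0.102·Sd^0.62·e^(0.033·RH+0.04·T) = 35.9 μm/a
  r_corr = 9.681 + 35.9 = 45.58 μm/a

r_corr = 45.6 μm/a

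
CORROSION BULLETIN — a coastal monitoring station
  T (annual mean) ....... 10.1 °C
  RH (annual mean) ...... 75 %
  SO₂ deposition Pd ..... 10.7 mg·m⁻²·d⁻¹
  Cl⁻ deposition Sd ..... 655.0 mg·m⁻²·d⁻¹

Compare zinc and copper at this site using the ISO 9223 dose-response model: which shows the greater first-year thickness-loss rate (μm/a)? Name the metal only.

zinc

zinc: temperature factor f = -0.071·(0.1) = -0.0071
  Pd branch = 0.0129·Pd^0.44·e^(0.046·RH+f) = 1.145 μm/a
  Cl⁻ term: 0.0175·655.0^0.57·exp(0.008·75+0.085·10.1) = 3.032
  sum: 1.145 + 3.032 → r_corr = 4.177 μm/a
copper: T>10 °C ⇒ hinge -0.080·(10.1−10) = -0.0080
  SO₂ term: 0.0053·10.7^0.26·exp(0.059·75-0.0080) = 0.8132
  Sd branch = 0.01025·Sd^0.27·e^(0.036·RH+0.049·T) = 1.441 μm/a
  sum: 0.8132 + 1.441 → r_corr = 2.254 μm/a
Ordering by μm/a: zinc (4.18) > copper (2.25)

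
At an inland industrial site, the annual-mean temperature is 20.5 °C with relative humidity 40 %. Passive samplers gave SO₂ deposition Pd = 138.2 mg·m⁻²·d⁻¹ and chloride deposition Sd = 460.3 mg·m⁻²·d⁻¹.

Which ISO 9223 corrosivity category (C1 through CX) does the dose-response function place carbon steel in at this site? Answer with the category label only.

carbon steel: f(T) = -0.054·(T−10) [T>10 °C] = -0.5670
  SO₂ term: 1.77·138.2^0.52·exp(0.02·40-0.5670) = 28.99
  Cl⁻ term: 0.102·460.3^0.62·exp(0.033·40+0.04·20.5) = 38.82
  sum: 28.99 + 38.82 → r_corr = 67.81 μm/a
ISO 9223 Table 2 (carbon steel): 50 < 67.8 ≤ 80 μm/a ⇒ C4

C4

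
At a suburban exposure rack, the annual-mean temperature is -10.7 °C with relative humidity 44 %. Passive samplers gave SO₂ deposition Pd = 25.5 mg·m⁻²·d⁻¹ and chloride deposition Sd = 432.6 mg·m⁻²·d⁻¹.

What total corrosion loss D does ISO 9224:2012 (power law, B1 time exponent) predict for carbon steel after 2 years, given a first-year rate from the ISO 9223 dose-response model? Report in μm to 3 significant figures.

carbon steel: T≤10 °C ⇒ hinge +0.150·(-10.7−10) = -3.1050
  sulphur-dioxide contribution → 1.031 μm/a
  chloride contribution → 12.24 μm/a
  ⇒ r_corr(carbon steel) = 13.27 μm/a
Power-law: D(2) = r_corr · 2^0.523
  D(2) = 13.27 × 2^0.523 = 13.27 × 1.437 = 19.07 μm

D(2) = 19.1 μm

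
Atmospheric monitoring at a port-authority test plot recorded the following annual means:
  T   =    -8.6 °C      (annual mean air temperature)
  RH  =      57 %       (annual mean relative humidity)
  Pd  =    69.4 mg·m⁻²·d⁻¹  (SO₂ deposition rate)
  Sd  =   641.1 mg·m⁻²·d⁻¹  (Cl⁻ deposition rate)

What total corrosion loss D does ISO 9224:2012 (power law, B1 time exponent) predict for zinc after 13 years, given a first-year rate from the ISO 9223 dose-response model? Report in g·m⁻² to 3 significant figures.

zinc: f(T) = +0.038·(T−10) [T≤10 °C] = -0.7068
  sulphur-dioxide contribution → 0.5657 μm/a
  chloride contribution → 0.5291 μm/a
  total first-year rate 1.095 μm/a
Long-term exponent b (ISO 9224 Table 2, B1) = 0.813
  D(13) = 1.095 × 13^0.813 = 1.095 × 8.047 = 8.81 μm
  Mass loss = 8.81 μm × 7.14 g/cm³ = 62.9 g·m⁻²

D(13) = 62.9 g·m⁻²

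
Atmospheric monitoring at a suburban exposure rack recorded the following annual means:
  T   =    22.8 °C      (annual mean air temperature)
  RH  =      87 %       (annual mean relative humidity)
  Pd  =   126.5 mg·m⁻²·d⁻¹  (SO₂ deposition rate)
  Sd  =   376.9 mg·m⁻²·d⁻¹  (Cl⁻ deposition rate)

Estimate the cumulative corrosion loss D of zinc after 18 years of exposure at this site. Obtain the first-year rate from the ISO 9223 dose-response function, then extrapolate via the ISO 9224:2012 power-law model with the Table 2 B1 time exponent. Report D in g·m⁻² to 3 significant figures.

D(18) = 716 g·m⁻²

zinc: f(T) = -0.071·(T−10) [T>10 °C] = -0.9088
  sulphur-dioxide contribution → 2.393 μm/a
  chloride contribution → 7.168 μm/a
  total first-year rate 9.561 μm/a
Power-law: D(18) = r_corr · 18^0.813
  D(18) = 9.561 × 18^0.813 = 9.561 × 10.48 = 100.2 μm
  Mass loss = 100.2 μm × 7.14 g/cm³ = 715.7 g·m⁻²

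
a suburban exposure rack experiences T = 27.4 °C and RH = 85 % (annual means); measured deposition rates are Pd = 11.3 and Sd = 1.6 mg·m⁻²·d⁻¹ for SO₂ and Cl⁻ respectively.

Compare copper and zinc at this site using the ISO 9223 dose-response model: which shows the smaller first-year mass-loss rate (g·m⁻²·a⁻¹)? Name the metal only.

copper: T>10 °C ⇒ hinge -0.080·(27.4−10) = -1.3920
  SO₂ term: 0.0053·11.3^0.26·exp(0.059·85-1.3920) = 0.3728
  Sd branch = 0.01025·Sd^0.27·e^(0.036·RH+0.049·T) = 0.9503 μm/a
  r_corr = 0.3728 + 0.9503 = 1.323 μm/a
  mass loss = 1.323 μm/a × 8.96 g/cm³ = 11.86 g·m⁻²·a⁻¹
zinc: temperature factor f = -0.071·(17.4) = -1.2354
  Pd branch = 0.0129·Pd^0.44·e^(0.046·RH+f) = 0.5439 μm/a
  Cl⁻ term: 0.0175·1.6^0.57·exp(0.008·85+0.085·27.4) = 0.4636
  sum: 0.5439 + 0.4636 → r_corr = 1.008 μm/a
  mass loss = 1.008 μm/a × 7.14 g/cm³ = 7.194 g·m⁻²·a⁻¹
Ordering by g·m⁻²·a⁻¹: copper (11.9) > zinc (7.19)

zinc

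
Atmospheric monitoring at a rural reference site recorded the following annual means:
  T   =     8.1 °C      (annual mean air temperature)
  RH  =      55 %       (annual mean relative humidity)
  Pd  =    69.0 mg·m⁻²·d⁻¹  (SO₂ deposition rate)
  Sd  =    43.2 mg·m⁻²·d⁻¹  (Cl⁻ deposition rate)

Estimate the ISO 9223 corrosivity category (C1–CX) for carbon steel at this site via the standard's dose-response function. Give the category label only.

carbon steel: f(T) = +0.150·(T−10) [T≤10 °C] = -0.2850
  sulphur-dioxide contribution → 36.15 μm/a
  chloride contribution → 8.944 μm/a
  ⇒ r_corr(carbon steel) = 45.1 μm/a
ISO 9223 Table 2 (carbon steel): 25 < 45.1 ≤ 50 μm/a ⇒ C3

C3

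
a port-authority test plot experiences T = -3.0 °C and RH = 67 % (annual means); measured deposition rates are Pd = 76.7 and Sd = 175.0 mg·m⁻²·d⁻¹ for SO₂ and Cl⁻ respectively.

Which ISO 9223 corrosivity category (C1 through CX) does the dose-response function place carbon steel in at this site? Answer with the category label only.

carbon steel: T≤10 °C ⇒ hinge +0.150·(-3.0−10) = -1.9500
  Pd branch = 1.77·Pd^0.52·e^(0.02·RH+f) = 9.186 μm/a
  Cl⁻ term: 0.102·175.0^0.62·exp(0.033·67+0.04·-3.0) = 20.3
  sum: 9.186 + 20.3 → r_corr = 29.48 μm/a
29.5 μm/a falls in (25, 50] for carbon steel → category C3

C3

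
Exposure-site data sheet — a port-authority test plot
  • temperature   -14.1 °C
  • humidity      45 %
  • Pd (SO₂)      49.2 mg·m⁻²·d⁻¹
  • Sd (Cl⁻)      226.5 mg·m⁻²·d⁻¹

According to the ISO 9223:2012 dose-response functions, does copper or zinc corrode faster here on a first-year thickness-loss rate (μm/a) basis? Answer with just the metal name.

copper: T≤10 °C ⇒ hinge +0.126·(-14.1−10) = -3.0366
  Pd branch = 0.0053·Pd^0.26·e^(0.059·RH+f) = 0.009965 μm/a
  Cl⁻ term: 0.01025·226.5^0.27·exp(0.036·45+0.049·-14.1) = 0.1122
  sum: 0.009965 + 0.1122 → r_corr = 0.1222 μm/a
zinc: f(T) = +0.038·(T−10) [T≤10 °C] = -0.9158
  SO₂ term: 0.0129·49.2^0.44·exp(0.046·45-0.9158) = 0.2272
  Sd branch = 0.0175·Sd^0.57·e^(0.008·RH+0.085·T) = 0.1664 μm/a
  r_corr = 0.2272 + 0.1664 = 0.3936 μm/a
Ordering by μm/a: zinc (0.394) > copper (0.122)

zinc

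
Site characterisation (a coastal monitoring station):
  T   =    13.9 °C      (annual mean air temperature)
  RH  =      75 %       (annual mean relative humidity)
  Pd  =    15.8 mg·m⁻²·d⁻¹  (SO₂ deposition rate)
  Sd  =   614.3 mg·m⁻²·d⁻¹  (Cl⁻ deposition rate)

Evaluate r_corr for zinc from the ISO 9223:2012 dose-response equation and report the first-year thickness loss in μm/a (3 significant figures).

r_corr = 5.08 μm/a

zinc: T>10 °C ⇒ hinge -0.071·(13.9−10) = -0.2769
  Pd branch = 0.0129·Pd^0.44·e^(0.046·RH+f) = 1.038 μm/a
  Cl⁻ term: 0.0175·614.3^0.57·exp(0.008·75+0.085·13.9) = 4.037
  sum: 1.038 + 4.037 → r_corr = 5.075 μm/a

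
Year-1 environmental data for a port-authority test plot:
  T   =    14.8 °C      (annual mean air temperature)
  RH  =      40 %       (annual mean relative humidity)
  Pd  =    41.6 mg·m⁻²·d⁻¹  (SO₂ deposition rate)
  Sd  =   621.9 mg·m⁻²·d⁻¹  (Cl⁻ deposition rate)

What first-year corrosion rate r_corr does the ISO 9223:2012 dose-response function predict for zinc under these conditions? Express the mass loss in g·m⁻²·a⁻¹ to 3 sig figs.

zinc: f(T) = -0.071·(T−10) [T>10 °C] = -0.3408
  sulphur-dioxide contribution → 0.2979 μm/a
  chloride contribution → 3.317 μm/a
  total first-year rate 3.615 μm/a
Convert to mass loss: 3.615 μm/a × 7.14 g/cm³ = 25.81 g·m⁻²·a⁻¹

r_corr = 25.8 g·m⁻²·a⁻¹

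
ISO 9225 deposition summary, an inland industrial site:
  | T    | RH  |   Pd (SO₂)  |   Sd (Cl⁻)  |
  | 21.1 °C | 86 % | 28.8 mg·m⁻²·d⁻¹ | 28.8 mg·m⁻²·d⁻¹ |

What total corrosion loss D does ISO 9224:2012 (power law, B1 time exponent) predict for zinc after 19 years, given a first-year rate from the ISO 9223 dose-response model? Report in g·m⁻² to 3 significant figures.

D(19) = 216 g·m⁻²

zinc: f(T) = -0.071·(T−10) [T>10 °C] = -0.7881
  Pd branch = 0.0129·Pd^0.44·e^(0.046·RH+f) = 1.344 μm/a
  Sd branch = 0.0175·Sd^0.57·e^(0.008·RH+0.085·T) = 1.421 μm/a
  r_corr = 1.344 + 1.421 = 2.765 μm/a
Power-law: D(19) = r_corr · 19^0.813
  D(19) = 2.765 × 19^0.813 = 2.765 × 10.96 = 30.3 μm
  Mass loss = 30.3 μm × 7.14 g/cm³ = 216.3 g·m⁻²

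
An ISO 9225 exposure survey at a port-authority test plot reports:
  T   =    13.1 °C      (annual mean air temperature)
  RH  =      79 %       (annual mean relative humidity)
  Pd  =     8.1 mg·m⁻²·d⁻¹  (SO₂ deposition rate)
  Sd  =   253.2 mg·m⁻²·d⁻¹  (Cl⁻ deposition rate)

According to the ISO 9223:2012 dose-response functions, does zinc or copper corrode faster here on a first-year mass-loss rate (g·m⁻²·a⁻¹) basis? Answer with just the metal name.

zinc: temperature factor f = -0.071·(3.1) = -0.2201
  SO₂ term: 0.0129·8.1^0.44·exp(0.046·79-0.2201) = 0.9839
  Sd branch = 0.0175·Sd^0.57·e^(0.008·RH+0.085·T) = 2.35 μm/a
  sum: 0.9839 + 2.35 → r_corr = 3.334 μm/a
  mass loss = 3.334 μm/a × 7.14 g/cm³ = 23.8 g·m⁻²·a⁻¹
copper: temperature factor f = -0.080·(3.1) = -0.2480
  Pd branch = 0.0053·Pd^0.26·e^(0.059·RH+f) = 0.7534 μm/a
  Sd branch = 0.01025·Sd^0.27·e^(0.036·RH+0.049·T) = 1.491 μm/a
  sum: 0.7534 + 1.491 → r_corr = 2.245 μm/a
  mass loss = 2.245 μm/a × 8.96 g/cm³ = 20.11 g·m⁻²·a⁻¹
Ordering by g·m⁻²·a⁻¹: zinc (23.8) > copper (20.1)

zinc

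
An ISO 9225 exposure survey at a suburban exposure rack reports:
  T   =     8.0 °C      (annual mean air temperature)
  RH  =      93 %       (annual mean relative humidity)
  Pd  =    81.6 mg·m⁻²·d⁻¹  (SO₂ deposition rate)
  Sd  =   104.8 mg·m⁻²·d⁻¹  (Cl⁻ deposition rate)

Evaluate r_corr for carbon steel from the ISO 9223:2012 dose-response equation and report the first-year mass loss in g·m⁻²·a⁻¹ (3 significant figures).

r_corr = 1.08e+03 g·m⁻²·a⁻¹

carbon steel: T≤10 °C ⇒ hinge +0.150·(8.0−10) = -0.3000
  SO₂ term: 1.77·81.6^0.52·exp(0.02·93-0.3000) = 83.09
  Cl⁻ term: 0.102·104.8^0.62·exp(0.033·93+0.04·8.0) = 54.08
  r_corr = 83.09 + 54.08 = 137.2 μm/a
Convert to mass loss: 137.2 μm/a × 7.85 g/cm³ = 1077 g·m⁻²·a⁻¹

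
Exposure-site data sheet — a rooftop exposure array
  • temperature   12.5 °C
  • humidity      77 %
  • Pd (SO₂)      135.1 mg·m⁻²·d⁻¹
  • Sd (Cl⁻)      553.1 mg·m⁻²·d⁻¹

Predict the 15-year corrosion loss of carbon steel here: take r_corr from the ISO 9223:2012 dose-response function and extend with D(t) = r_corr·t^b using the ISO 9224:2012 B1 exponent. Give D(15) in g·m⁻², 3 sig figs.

carbon steel: f(T) = -0.054·(T−10) [T>10 °C] = -0.1350
  Pd branch = 1.77·Pd^0.52·e^(0.02·RH+f) = 92.49 μm/a
  Cl⁻ term: 0.102·553.1^0.62·exp(0.033·77+0.04·12.5) = 107.1
  sum: 92.49 + 107.1 → r_corr = 199.6 μm/a
Power-law: D(15) = r_corr · 15^0.523
  D(15) = 199.6 × 15^0.523 = 199.6 × 4.122 = 822.7 μm
  Mass loss = 822.7 μm × 7.85 g/cm³ = 6458 g·m⁻²

D(15) = 6.46e+03 g·m⁻²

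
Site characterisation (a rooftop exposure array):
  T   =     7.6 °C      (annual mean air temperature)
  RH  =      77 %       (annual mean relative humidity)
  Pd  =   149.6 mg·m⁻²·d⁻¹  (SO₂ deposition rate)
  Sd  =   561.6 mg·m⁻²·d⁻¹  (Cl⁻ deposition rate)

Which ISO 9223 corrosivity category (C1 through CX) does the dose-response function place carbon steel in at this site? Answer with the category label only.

C5

carbon steel: f(T) = +0.150·(T−10) [T≤10 °C] = -0.3600
  SO₂ term: 1.77·149.6^0.52·exp(0.02·77-0.3600) = 77.88
  Sd branch = 0.102·Sd^0.62·e^(0.033·RH+0.04·T) = 88.88 μm/a
  r_corr = 77.88 + 88.88 = 166.8 μm/a
Category bounds: 80…200 μm/a bracket r_corr ⇒ C5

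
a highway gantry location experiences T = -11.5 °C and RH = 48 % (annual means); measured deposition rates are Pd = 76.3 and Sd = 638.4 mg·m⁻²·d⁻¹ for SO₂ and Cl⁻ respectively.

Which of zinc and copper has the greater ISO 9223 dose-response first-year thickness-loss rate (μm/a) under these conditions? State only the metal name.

zinc

zinc: temperature factor f = +0.038·(-21.5) = -0.8170
  sulphur-dioxide contribution → 0.3491 μm/a
  chloride contribution → 0.3839 μm/a
  ⇒ r_corr(zinc) = 0.733 μm/a
copper: T≤10 °C ⇒ hinge +0.126·(-11.5−10) = -2.7090
  sulphur-dioxide contribution → 0.0185 μm/a
  chloride contribution → 0.1879 μm/a
  total first-year rate 0.2064 μm/a
Ordering by μm/a: zinc (0.733) > copper (0.206)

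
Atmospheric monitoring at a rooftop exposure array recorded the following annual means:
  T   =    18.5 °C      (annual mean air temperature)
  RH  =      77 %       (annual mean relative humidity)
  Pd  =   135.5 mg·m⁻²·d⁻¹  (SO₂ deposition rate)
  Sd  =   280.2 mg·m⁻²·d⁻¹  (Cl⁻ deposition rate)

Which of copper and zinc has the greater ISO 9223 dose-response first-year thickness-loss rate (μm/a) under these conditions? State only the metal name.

copper: f(T) = -0.080·(T−10) [T>10 °C] = -0.6800
  Pd branch = 0.0053·Pd^0.26·e^(0.059·RH+f) = 0.9042 μm/a
  Cl⁻ term: 0.01025·280.2^0.27·exp(0.036·77+0.049·18.5) = 1.858
  sum: 0.9042 + 1.858 → r_corr = 2.762 μm/a
zinc: temperature factor f = -0.071·(8.5) = -0.6035
  Pd branch = 0.0129·Pd^0.44·e^(0.046·RH+f) = 2.113 μm/a
  Sd branch = 0.0175·Sd^0.57·e^(0.008·RH+0.085·T) = 3.877 μm/a
  sum: 2.113 + 3.877 → r_corr = 5.99 μm/a
Ordering by μm/a: zinc (5.99) > copper (2.76)

zinc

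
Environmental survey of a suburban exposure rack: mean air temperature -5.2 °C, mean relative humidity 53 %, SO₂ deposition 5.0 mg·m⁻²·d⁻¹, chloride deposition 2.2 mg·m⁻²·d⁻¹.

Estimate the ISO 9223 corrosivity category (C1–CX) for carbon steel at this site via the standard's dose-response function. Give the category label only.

C2

carbon steel: temperature factor f = +0.150·(-15.2) = -2.2800
  sulphur-dioxide contribution → 1.207 μm/a
  chloride contribution → 0.7765 μm/a
  ⇒ r_corr(carbon steel) = 1.983 μm/a
Category bounds: 1.3…25 μm/a bracket r_corr ⇒ C2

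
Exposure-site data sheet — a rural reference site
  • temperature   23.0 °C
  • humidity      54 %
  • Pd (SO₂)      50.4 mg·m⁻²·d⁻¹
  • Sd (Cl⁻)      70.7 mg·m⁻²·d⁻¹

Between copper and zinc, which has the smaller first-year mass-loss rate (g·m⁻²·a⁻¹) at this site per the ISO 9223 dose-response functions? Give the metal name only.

copper: f(T) = -0.080·(T−10) [T>10 °C] = -1.0400
  Pd branch = 0.0053·Pd^0.26·e^(0.059·RH+f) = 0.1256 μm/a
  Sd branch = 0.01025·Sd^0.27·e^(0.036·RH+0.049·T) = 0.6979 μm/a
  r_corr = 0.1256 + 0.6979 = 0.8235 μm/a
  mass loss = 0.8235 μm/a × 8.96 g/cm³ = 7.378 g·m⁻²·a⁻¹
zinc: temperature factor f = -0.071·(13.0) = -0.9230
  SO₂ term: 0.0129·50.4^0.44·exp(0.046·54-0.9230) = 0.3448
  Cl⁻ term: 0.0175·70.7^0.57·exp(0.008·54+0.085·23.0) = 2.157
  sum: 0.3448 + 2.157 → r_corr = 2.502 μm/a
  mass loss = 2.502 μm/a × 7.14 g/cm³ = 17.86 g·m⁻²·a⁻¹
Ordering by g·m⁻²·a⁻¹: zinc (17.9) > copper (7.38)

copper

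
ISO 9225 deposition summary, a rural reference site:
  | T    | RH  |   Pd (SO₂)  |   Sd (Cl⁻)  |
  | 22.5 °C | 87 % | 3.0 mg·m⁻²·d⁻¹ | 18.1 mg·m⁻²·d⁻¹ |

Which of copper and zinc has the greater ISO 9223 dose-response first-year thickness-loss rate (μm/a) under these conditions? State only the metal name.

copper

copper: f(T) = -0.080·(T−10) [T>10 °C] = -1.0000
  Pd branch = 0.0053·Pd^0.26·e^(0.059·RH+f) = 0.4398 μm/a
  Cl⁻ term: 0.01025·18.1^0.27·exp(0.036·87+0.049·22.5) = 1.546
  sum: 0.4398 + 1.546 → r_corr = 1.986 μm/a
zinc: temperature factor f = -0.071·(12.5) = -0.8875
  Pd branch = 0.0129·Pd^0.44·e^(0.046·RH+f) = 0.4711 μm/a
  Cl⁻ term: 0.0175·18.1^0.57·exp(0.008·87+0.085·22.5) = 1.238
  sum: 0.4711 + 1.238 → r_corr = 1.709 μm/a
Ordering by μm/a: copper (1.99) > zinc (1.71)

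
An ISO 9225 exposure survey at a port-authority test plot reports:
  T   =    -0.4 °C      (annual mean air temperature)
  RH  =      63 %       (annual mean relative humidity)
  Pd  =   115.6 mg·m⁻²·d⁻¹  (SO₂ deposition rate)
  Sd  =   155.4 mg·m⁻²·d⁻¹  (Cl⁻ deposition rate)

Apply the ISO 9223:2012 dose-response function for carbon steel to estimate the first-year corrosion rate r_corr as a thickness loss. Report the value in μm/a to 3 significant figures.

r_corr = 33.8 μm/a

carbon steel: f(T) = +0.150·(T−10) [T≤10 °C] = -1.5600
  sulphur-dioxide contribution → 15.5 μm/a
  chloride contribution → 18.33 μm/a
  total first-year rate 33.84 μm/a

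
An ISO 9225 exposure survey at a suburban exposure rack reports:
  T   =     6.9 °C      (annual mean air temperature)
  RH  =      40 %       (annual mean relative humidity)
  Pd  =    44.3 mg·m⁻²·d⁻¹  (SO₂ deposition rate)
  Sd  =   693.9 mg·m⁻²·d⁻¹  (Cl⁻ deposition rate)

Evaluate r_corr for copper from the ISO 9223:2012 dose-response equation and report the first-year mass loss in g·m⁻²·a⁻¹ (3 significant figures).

r_corr = 4.09 g·m⁻²·a⁻¹

copper: f(T) = +0.126·(T−10) [T≤10 °C] = -0.3906
  Pd branch = 0.0053·Pd^0.26·e^(0.059·RH+f) = 0.1018 μm/a
  Sd branch = 0.01025·Sd^0.27·e^(0.036·RH+0.049·T) = 0.3549 μm/a
  sum: 0.1018 + 0.3549 → r_corr = 0.4567 μm/a
Convert to mass loss: 0.4567 μm/a × 8.96 g/cm³ = 4.092 g·m⁻²·a⁻¹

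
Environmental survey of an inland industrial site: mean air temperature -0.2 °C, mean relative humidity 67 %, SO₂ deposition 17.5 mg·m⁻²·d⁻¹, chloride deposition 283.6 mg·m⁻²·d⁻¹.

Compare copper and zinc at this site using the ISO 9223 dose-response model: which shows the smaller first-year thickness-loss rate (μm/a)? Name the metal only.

copper

copper: T≤10 °C ⇒ hinge +0.126·(-0.2−10) = -1.2852
  sulphur-dioxide contribution → 0.1607 μm/a
  chloride contribution → 0.5203 μm/a
  total first-year rate 0.681 μm/a
zinc: f(T) = +0.038·(T−10) [T≤10 °C] = -0.3876
  sulphur-dioxide contribution → 0.6725 μm/a
  chloride contribution → 0.7353 μm/a
  ⇒ r_corr(zinc) = 1.408 μm/a
Ordering by μm/a: zinc (1.41) > copper (0.681)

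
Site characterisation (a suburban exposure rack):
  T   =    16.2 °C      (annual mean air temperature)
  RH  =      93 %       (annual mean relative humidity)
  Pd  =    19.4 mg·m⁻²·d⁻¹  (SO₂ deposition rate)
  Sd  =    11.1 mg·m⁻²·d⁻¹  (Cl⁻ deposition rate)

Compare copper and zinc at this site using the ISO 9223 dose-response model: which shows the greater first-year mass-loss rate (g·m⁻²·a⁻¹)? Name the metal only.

copper: T>10 °C ⇒ hinge -0.080·(16.2−10) = -0.4960
  SO₂ term: 0.0053·19.4^0.26·exp(0.059·93-0.4960) = 1.685
  Sd branch = 0.01025·Sd^0.27·e^(0.036·RH+0.049·T) = 1.235 μm/a
  r_corr = 1.685 + 1.235 = 2.92 μm/a
  mass loss = 2.92 μm/a × 8.96 g/cm³ = 26.17 g·m⁻²·a⁻¹
zinc: f(T) = -0.071·(T−10) [T>10 °C] = -0.4402
  SO₂ term: 0.0129·19.4^0.44·exp(0.046·93-0.4402) = 2.208
  Sd branch = 0.0175·Sd^0.57·e^(0.008·RH+0.085·T) = 0.5755 μm/a
  sum: 2.208 + 0.5755 → r_corr = 2.783 μm/a
  mass loss = 2.783 μm/a × 7.14 g/cm³ = 19.87 g·m⁻²·a⁻¹
Ordering by g·m⁻²·a⁻¹: copper (26.2) > zinc (19.9)

copper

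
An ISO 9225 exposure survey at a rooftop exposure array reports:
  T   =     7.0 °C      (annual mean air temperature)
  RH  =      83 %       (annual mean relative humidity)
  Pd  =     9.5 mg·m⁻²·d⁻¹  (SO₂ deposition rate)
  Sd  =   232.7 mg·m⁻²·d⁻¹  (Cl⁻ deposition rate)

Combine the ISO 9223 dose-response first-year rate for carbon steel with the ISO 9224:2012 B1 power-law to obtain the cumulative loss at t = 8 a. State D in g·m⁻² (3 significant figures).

D(8) = 1.87e+03 g·m⁻²

carbon steel: temperature factor f = +0.150·(-3.0) = -0.4500
  SO₂ term: 1.77·9.5^0.52·exp(0.02·83-0.4500) = 19.14
  Cl⁻ term: 0.102·232.7^0.62·exp(0.033·83+0.04·7.0) = 61.26
  sum: 19.14 + 61.26 → r_corr = 80.39 μm/a
ISO 9224: D(t) = r_corr · t^b with b = 0.523 (carbon steel, B1)
  D(8) = 80.39 × 8^0.523 = 80.39 × 2.967 = 238.5 μm
  Mass loss = 238.5 μm × 7.85 g/cm³ = 1872 g·m⁻²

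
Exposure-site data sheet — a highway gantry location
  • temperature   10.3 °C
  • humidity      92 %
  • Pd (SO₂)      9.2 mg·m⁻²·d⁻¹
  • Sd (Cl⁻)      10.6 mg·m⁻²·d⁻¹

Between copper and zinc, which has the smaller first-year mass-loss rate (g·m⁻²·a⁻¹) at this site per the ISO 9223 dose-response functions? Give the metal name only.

copper: temperature factor f = -0.080·(0.3) = -0.0240
  SO₂ term: 0.0053·9.2^0.26·exp(0.059·92-0.0240) = 2.098
  Cl⁻ term: 0.01025·10.6^0.27·exp(0.036·92+0.049·10.3) = 0.8813
  r_corr = 2.098 + 0.8813 = 2.979 μm/a
  mass loss = 2.979 μm/a × 8.96 g/cm³ = 26.69 g·m⁻²·a⁻¹
zinc: T>10 °C ⇒ hinge -0.071·(10.3−10) = -0.0213
  SO₂ term: 0.0129·9.2^0.44·exp(0.046·92-0.0213) = 2.309
  Cl⁻ term: 0.0175·10.6^0.57·exp(0.008·92+0.085·10.3) = 0.3368
  r_corr = 2.309 + 0.3368 = 2.645 μm/a
  mass loss = 2.645 μm/a × 7.14 g/cm³ = 18.89 g·m⁻²·a⁻¹
Ordering by g·m⁻²·a⁻¹: copper (26.7) > zinc (18.9)

zinc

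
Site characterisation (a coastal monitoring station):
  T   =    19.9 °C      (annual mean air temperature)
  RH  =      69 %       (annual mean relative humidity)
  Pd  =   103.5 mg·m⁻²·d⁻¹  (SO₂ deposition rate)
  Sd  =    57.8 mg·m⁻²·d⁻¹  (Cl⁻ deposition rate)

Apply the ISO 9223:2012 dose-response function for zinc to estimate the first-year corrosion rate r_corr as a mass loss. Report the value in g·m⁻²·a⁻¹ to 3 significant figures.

zinc: T>10 °C ⇒ hinge -0.071·(19.9−10) = -0.7029
  SO₂ term: 0.0129·103.5^0.44·exp(0.046·69-0.7029) = 1.176
  Sd branch = 0.0175·Sd^0.57·e^(0.008·RH+0.085·T) = 1.666 μm/a
  r_corr = 1.176 + 1.666 = 2.842 μm/a
Convert to mass loss: 2.842 μm/a × 7.14 g/cm³ = 20.29 g·m⁻²·a⁻¹

r_corr = 20.3 g·m⁻²·a⁻¹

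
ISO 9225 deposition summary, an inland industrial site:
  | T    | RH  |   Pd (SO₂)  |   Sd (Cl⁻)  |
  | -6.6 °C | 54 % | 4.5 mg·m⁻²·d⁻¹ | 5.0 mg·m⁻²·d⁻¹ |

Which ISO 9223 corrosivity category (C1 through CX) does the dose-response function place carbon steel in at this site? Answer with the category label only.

carbon steel: temperature factor f = +0.150·(-16.6) = -2.4900
  SO₂ term: 1.77·4.5^0.52·exp(0.02·54-2.4900) = 0.9447
  Sd branch = 0.102·Sd^0.62·e^(0.033·RH+0.04·T) = 1.262 μm/a
  r_corr = 0.9447 + 1.262 = 2.207 μm/a
Category bounds: 1.3…25 μm/a bracket r_corr ⇒ C2

C2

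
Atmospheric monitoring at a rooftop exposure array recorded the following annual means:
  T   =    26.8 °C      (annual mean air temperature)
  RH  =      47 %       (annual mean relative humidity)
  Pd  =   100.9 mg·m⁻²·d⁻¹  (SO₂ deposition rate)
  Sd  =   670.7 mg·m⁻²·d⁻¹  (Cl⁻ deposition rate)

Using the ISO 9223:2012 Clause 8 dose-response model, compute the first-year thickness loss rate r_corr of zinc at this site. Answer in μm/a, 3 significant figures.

r_corr = 10.4 μm/a

zinc: f(T) = -0.071·(T−10) [T>10 °C] = -1.1928
  sulphur-dioxide contribution → 0.259 μm/a
  chloride contribution → 10.16 μm/a
  total first-year rate 10.42 μm/a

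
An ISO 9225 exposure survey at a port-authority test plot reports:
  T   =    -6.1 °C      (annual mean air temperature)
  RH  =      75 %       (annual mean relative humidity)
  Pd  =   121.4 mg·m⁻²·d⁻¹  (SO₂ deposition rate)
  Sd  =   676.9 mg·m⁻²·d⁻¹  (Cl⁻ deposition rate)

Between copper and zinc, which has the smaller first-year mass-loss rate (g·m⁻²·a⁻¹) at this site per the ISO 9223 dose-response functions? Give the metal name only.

copper: temperature factor f = +0.126·(-16.1) = -2.0286
  Pd branch = 0.0053·Pd^0.26·e^(0.059·RH+f) = 0.2027 μm/a
  Sd branch = 0.01025·Sd^0.27·e^(0.036·RH+0.049·T) = 0.6573 μm/a
  r_corr = 0.2027 + 0.6573 = 0.86 μm/a
  mass loss = 0.86 μm/a × 8.96 g/cm³ = 7.706 g·m⁻²·a⁻¹
zinc: T≤10 °C ⇒ hinge +0.038·(-6.1−10) = -0.6118
  Pd branch = 0.0129·Pd^0.44·e^(0.046·RH+f) = 1.821 μm/a
  Cl⁻ term: 0.0175·676.9^0.57·exp(0.008·75+0.085·-6.1) = 0.7795
  sum: 1.821 + 0.7795 → r_corr = 2.6 μm/a
  mass loss = 2.6 μm/a × 7.14 g/cm³ = 18.57 g·m⁻²·a⁻¹
Ordering by g·m⁻²·a⁻¹: zinc (18.6) > copper (7.71)

copper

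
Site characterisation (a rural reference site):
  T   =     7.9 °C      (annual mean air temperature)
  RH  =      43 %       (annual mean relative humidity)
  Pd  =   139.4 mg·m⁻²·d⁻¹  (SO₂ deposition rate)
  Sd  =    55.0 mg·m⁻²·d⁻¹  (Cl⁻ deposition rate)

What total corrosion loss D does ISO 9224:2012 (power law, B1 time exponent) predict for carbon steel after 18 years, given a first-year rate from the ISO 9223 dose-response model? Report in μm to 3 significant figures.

D(18) = 212 μm

carbon steel: T≤10 °C ⇒ hinge +0.150·(7.9−10) = -0.3150
  Pd branch = 1.77·Pd^0.52·e^(0.02·RH+f) = 39.78 μm/a
  Sd branch = 0.102·Sd^0.62·e^(0.033·RH+0.04·T) = 6.936 μm/a
  sum: 39.78 + 6.936 → r_corr = 46.72 μm/a
Power-law: D(18) = r_corr · 18^0.523
  D(18) = 46.72 × 18^0.523 = 46.72 × 4.534 = 211.8 μm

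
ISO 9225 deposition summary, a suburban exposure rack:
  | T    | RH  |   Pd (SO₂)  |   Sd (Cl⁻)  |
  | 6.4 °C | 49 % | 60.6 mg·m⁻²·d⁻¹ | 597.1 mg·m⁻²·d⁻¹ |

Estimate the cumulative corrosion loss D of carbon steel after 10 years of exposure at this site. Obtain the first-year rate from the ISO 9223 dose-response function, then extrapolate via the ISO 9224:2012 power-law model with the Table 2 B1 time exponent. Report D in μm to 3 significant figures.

D(10) = 194 μm

carbon steel: f(T) = +0.150·(T−10) [T≤10 °C] = -0.5400
  SO₂ term: 1.77·60.6^0.52·exp(0.02·49-0.5400) = 23.22
  Cl⁻ term: 0.102·597.1^0.62·exp(0.033·49+0.04·6.4) = 34.93
  r_corr = 23.22 + 34.93 = 58.15 μm/a
Power-law: D(10) = r_corr · 10^0.523
  D(10) = 58.15 × 10^0.523 = 58.15 × 3.334 = 193.9 μm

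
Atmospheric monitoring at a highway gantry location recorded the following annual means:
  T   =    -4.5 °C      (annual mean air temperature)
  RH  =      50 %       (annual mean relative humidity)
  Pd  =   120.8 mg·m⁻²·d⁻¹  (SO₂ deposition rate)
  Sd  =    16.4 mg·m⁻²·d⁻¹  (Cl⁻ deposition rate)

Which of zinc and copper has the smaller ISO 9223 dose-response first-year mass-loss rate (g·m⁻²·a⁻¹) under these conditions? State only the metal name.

zinc: f(T) = +0.038·(T−10) [T≤10 °C] = -0.5510
  Pd branch = 0.0129·Pd^0.44·e^(0.046·RH+f) = 0.6113 μm/a
  Cl⁻ term: 0.0175·16.4^0.57·exp(0.008·50+0.085·-4.5) = 0.08772
  sum: 0.6113 + 0.08772 → r_corr = 0.6991 μm/a
  mass loss = 0.6991 μm/a × 7.14 g/cm³ = 4.991 g·m⁻²·a⁻¹
copper: f(T) = +0.126·(T−10) [T≤10 °C] = -1.8270
  Pd branch = 0.0053·Pd^0.26·e^(0.059·RH+f) = 0.05667 μm/a
  Cl⁻ term: 0.01025·16.4^0.27·exp(0.036·50+0.049·-4.5) = 0.1059
  sum: 0.05667 + 0.1059 → r_corr = 0.1625 μm/a
  mass loss = 0.1625 μm/a × 8.96 g/cm³ = 1.456 g·m⁻²·a⁻¹
Ordering by g·m⁻²·a⁻¹: zinc (4.99) > copper (1.46)

copper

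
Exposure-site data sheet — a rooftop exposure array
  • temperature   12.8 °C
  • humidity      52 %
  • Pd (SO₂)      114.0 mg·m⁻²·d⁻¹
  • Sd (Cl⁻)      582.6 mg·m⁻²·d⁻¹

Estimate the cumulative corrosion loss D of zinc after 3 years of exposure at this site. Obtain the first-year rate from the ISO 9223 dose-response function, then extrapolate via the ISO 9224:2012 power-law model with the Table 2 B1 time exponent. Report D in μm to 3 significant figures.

zinc: T>10 °C ⇒ hinge -0.071·(12.8−10) = -0.1988
  SO₂ term: 0.0129·114.0^0.44·exp(0.046·52-0.1988) = 0.9292
  Sd branch = 0.0175·Sd^0.57·e^(0.008·RH+0.085·T) = 2.968 μm/a
  r_corr = 0.9292 + 2.968 = 3.897 μm/a
Long-term exponent b (ISO 9224 Table 2, B1) = 0.813
  D(3) = 3.897 × 3^0.813 = 3.897 × 2.443 = 9.521 μm

D(3) = 9.52 μm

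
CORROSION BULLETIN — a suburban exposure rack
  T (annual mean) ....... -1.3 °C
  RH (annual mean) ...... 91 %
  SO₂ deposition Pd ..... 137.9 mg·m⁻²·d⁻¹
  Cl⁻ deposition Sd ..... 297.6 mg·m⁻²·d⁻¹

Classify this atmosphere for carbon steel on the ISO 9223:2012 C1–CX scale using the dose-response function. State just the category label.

carbon steel: temperature factor f = +0.150·(-11.3) = -1.6950
  SO₂ term: 1.77·137.9^0.52·exp(0.02·91-1.6950) = 25.99
  Cl⁻ term: 0.102·297.6^0.62·exp(0.033·91+0.04·-1.3) = 66.66
  sum: 25.99 + 66.66 → r_corr = 92.65 μm/a
ISO 9223 Table 2 (carbon steel): 80 < 92.7 ≤ 200 μm/a ⇒ C5

C5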